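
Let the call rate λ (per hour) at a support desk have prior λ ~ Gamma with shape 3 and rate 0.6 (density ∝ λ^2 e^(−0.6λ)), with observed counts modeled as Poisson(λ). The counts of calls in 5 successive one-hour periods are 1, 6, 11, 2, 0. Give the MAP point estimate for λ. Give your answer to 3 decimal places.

Σxᵢ = 1+6+11+2+0 = 20, with n = 5.
Posterior ∝ λ^2e^(−0.6λ) · λ^20e^(−5λ) = λ^22e^(−5.6λ), i.e. Gamma(shape=23, rate=5.6).
The mode of a Gamma(a, b) with a ≥ 1 (shape–rate) is (a−1)/b = 22/5.6 ≈ 3.929.

λ̂_MAP = 3.929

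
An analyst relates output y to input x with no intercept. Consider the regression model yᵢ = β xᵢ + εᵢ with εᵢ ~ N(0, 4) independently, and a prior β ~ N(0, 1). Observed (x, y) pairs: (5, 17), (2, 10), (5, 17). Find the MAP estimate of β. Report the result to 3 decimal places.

β̂_MAP = 3.276

log p(β | y) = −Σ(yᵢ − βxᵢ)²/(2·4) − β²/(2·1) + const.
Setting the derivative to zero: Σxᵢ(yᵢ − βxᵢ)/4 − β/1 = 0, so β = Σxᵢyᵢ / (Σxᵢ² + σ²/τ²).
Σxᵢyᵢ = 5·17 + 2·10 + 5·17 = 190; Σxᵢ² = 54; σ²/τ² = 4.
β̂_MAP = 190 / (54 + 4) = 190/58 ≈ 3.276.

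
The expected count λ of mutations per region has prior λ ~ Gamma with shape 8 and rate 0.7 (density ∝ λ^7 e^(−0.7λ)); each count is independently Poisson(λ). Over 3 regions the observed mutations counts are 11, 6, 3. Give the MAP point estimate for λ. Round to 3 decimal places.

λ̂_MAP = 7.297

Σxᵢ = 11+6+3 = 20, with n = 3.
Posterior ∝ λ^7e^(−0.7λ) · λ^20e^(−3λ) = λ^27e^(−3.7λ), i.e. Gamma(shape=28, rate=3.7).
The mode of a Gamma(a, b) with a ≥ 1 (shape–rate) is (a−1)/b = 27/3.7 ≈ 7.297.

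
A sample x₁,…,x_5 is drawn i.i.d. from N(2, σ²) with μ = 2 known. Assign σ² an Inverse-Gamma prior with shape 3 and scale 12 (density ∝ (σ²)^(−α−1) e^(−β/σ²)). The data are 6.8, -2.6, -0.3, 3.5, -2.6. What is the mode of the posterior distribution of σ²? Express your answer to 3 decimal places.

σ̂²_MAP = 7.454

Sum of squared deviations about the known mean: SS = (6.8−2)² + (-2.6−2)² + (-0.3−2)² + (3.5−2)² + (-2.6−2)² = 72.9.
The Normal likelihood contributes (σ²)^(−n/2) exp(−SS/(2σ²)), so the posterior is Inverse-Gamma(α + n/2, β + SS/2) = Inverse-Gamma(5.5, 48.45).
The mode of Inverse-Gamma(a, b) is b/(a+1) = 48.45/6.5 ≈ 7.454.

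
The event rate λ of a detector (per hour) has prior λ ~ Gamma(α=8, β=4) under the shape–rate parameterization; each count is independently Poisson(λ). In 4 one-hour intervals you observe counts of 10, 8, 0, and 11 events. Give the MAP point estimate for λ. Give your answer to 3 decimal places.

Σxᵢ = 10+8+0+11 = 29, with n = 4.
Posterior ∝ λ^7e^(−4λ) · λ^29e^(−4λ) = λ^36e^(−8λ), i.e. Gamma(shape=37, rate=8).
The mode of a Gamma(a, b) with a ≥ 1 (shape–rate) is (a−1)/b = 36/8 ≈ 4.500.

λ̂_MAP = 4.500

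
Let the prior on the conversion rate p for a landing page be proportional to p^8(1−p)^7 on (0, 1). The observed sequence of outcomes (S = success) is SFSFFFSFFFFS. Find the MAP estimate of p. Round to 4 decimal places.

The prior density ∝ p^8(1−p)^7 is the kernel of Beta(9, 8).
Data: 4 successes in 12 trials (from the sequence). The binomial likelihood contributes p^4(1−p)^8, so the posterior is Beta(9+4, 8+8) = Beta(13, 16).
For Beta(a, b) with a, b > 1 the mode is (a−1)/(a+b−2) = 12/27 ≈ 0.4444.

p̂_MAP = 0.4444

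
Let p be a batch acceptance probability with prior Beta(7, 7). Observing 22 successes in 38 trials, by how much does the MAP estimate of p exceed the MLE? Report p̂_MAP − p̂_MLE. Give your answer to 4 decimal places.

Posterior is Beta(29, 23); MAP = (29−1)/(52−2) = 28/50 ≈ 0.56000.
MLE ignores the prior: p̂_MLE = k/n = 22/38 ≈ 0.57895.
Difference = 28/50 − 22/38 = -9/475 ≈ -0.0189.

MAP − MLE = -0.0189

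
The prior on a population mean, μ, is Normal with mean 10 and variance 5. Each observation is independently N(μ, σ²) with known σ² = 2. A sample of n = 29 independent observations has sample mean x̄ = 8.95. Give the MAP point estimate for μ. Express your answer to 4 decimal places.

n = 29, x̄ = 8.95.
For a Normal prior and Normal likelihood with known variance, the posterior is Normal; its mode equals its mean, the precision-weighted average.
Prior precision 1/σ₀² = 1/5 = 0.2; data precision n/σ² = 29/2 = 14.5.
μ̂ = (0.2·10 + 14.5·8.95) / (0.2 + 14.5) = 131.775/14.7 = 251/28 ≈ 8.9643.

μ̂_MAP = 8.9643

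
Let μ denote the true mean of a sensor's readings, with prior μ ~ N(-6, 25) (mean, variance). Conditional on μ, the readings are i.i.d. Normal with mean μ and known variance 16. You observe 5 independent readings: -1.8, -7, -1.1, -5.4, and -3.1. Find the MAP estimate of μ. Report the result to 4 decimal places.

μ̂_MAP = -3.9433

n = 5; x̄ = ((-1.8) + (-7) + (-1.1) + (-5.4) + (-3.1))/5 = -18.4/5 = -3.68.
For a Normal prior and Normal likelihood with known variance, the posterior is Normal; its mode equals its mean, the precision-weighted average.
Prior precision 1/σ₀² = 1/25 = 0.04; data precision n/σ² = 5/16 = 0.3125.
μ̂ = (0.04·(-6) + 0.3125·(-3.68)) / (0.04 + 0.3125) = (-1.39)/0.3525 = -556/141 ≈ -3.9433.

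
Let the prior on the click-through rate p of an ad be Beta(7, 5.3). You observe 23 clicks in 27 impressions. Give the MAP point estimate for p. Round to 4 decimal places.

Prior: Beta(7, 5.3).
Data: 23 successes in 27 trials. The binomial likelihood contributes p^23(1−p)^4, so the posterior is Beta(7+23, 5.3+4) = Beta(30, 9.3).
For Beta(a, b) with a, b > 1 the mode is (a−1)/(a+b−2) = 29/37.3 ≈ 0.7775.

p̂_MAP = 0.7775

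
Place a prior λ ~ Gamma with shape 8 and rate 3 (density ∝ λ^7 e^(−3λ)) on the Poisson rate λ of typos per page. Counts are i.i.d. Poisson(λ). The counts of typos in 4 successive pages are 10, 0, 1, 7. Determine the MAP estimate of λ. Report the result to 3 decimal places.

Σxᵢ = 10+0+1+7 = 18, with n = 4.
Posterior ∝ λ^7e^(−3λ) · λ^18e^(−4λ) = λ^25e^(−7λ), i.e. Gamma(shape=26, rate=7).
The mode of a Gamma(a, b) with a ≥ 1 (shape–rate) is (a−1)/b = 25/7 ≈ 3.571.

λ̂_MAP = 3.571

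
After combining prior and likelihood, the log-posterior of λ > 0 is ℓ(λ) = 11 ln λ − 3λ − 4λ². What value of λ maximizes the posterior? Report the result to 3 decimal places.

ℓ'(λ) = 11/λ − 3 − 8λ. Setting this to zero and multiplying by λ: 8λ² + 3λ − 11 = 0.
λ = (−3 + √(3² + 4·8·11)) / (2·8) = (−3 + √361) / 16 = (−3 + 19)/16 = 1.
ℓ''(λ) = −11/λ² − 8 < 0, confirming a maximum.

λ̂_MAP = 1.000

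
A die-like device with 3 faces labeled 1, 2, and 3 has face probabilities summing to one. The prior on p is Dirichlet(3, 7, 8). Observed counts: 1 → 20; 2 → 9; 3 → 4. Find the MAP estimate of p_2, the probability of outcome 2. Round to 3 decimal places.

The posterior is Dirichlet(αᵢ + nᵢ) = Dirichlet(23, 16, 12).
For a Dirichlet(a₁,…,a_K) with all aᵢ > 1, the mode has j-th component (aⱼ − 1)/(Σaᵢ − K).
Here Σaᵢ = 51 and K = 3, so p_2 = (16 − 1)/(51 − 3) = 15/48 ≈ 0.313.

MAP estimate: 0.313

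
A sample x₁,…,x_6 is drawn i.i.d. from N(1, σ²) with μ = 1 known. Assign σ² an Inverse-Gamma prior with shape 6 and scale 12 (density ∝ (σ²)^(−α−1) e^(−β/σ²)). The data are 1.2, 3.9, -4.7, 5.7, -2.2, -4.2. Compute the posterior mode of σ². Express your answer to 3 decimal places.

σ̂²_MAP = 6.216

Sum of squared deviations about the known mean: SS = (1.2−1)² + (3.9−1)² + (-4.7−1)² + (5.7−1)² + (-2.2−1)² + (-4.2−1)² = 100.31.
The Normal likelihood contributes (σ²)^(−n/2) exp(−SS/(2σ²)), so the posterior is Inverse-Gamma(α + n/2, β + SS/2) = Inverse-Gamma(9, 62.155).
The mode of Inverse-Gamma(a, b) is b/(a+1) = 62.155/10 ≈ 6.216.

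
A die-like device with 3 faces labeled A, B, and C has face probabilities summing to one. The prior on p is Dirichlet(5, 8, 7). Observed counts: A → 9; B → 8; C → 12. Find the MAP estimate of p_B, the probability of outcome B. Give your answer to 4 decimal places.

The posterior is Dirichlet(αᵢ + nᵢ) = Dirichlet(14, 16, 19).
For a Dirichlet(a₁,…,a_K) with all aᵢ > 1, the mode has j-th component (aⱼ − 1)/(Σaᵢ − K).
Here Σaᵢ = 49 and K = 3, so p_B = (16 − 1)/(49 − 3) = 15/46 ≈ 0.3261.

MAP estimate of p_B = 0.3261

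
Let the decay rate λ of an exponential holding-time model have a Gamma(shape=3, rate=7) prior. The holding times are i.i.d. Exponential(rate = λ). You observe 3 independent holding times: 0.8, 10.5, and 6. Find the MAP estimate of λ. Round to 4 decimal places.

The Exponential(rate=λ) likelihood is ∝ λ^n e^(−λΣtᵢ). Here n = 3 and Σtᵢ = 0.8 + 10.5 + 6 = 17.3.
Posterior ∝ λ^2e^(−7λ) · λ^3e^(−17.3λ) = λ^5e^(−24.3λ), i.e. Gamma(6, 24.3).
Mode = (a−1)/b = 5/24.3 ≈ 0.2058.

λ̂_MAP = 0.2058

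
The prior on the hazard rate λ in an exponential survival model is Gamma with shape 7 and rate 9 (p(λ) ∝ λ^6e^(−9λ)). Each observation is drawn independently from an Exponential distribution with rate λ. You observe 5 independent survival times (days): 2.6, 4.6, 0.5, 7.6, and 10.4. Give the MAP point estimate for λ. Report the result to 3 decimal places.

The Exponential(rate=λ) likelihood is ∝ λ^n e^(−λΣtᵢ). Here n = 5 and Σtᵢ = 2.6 + 4.6 + 0.5 + 7.6 + 10.4 = 25.7.
Posterior ∝ λ^6e^(−9λ) · λ^5e^(−25.7λ) = λ^11e^(−34.7λ), i.e. Gamma(12, 34.7).
Mode = (a−1)/b = 11/34.7 ≈ 0.317.

λ̂_MAP = 0.317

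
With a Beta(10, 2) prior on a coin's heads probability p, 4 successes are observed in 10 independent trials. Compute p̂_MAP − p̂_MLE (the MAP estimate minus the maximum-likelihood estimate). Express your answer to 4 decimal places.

MAP − MLE = 0.2500

Posterior is Beta(14, 8); MAP = (14−1)/(22−2) = 13/20 ≈ 0.65000.
MLE ignores the prior: p̂_MLE = k/n = 4/10 ≈ 0.40000.
Difference = 13/20 − 4/10 = 1/4 ≈ 0.2500.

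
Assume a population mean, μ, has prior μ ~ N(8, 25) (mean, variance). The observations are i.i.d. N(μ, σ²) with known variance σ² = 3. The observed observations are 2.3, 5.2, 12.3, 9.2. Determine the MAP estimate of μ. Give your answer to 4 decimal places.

μ̂_MAP = 7.2718

n = 4; x̄ = (2.3 + 5.2 + 12.3 + 9.2)/4 = 29/4 = 7.25.
For a Normal prior and Normal likelihood with known variance, the posterior is Normal; its mode equals its mean, the precision-weighted average.
Prior precision 1/σ₀² = 1/25 = 0.04; data precision n/σ² = 4/3.
μ̂ = (0.04·8 + (4/3)·7.25) / (0.04 + 4/3) = (749/75)/(103/75) = 749/103 ≈ 7.2718.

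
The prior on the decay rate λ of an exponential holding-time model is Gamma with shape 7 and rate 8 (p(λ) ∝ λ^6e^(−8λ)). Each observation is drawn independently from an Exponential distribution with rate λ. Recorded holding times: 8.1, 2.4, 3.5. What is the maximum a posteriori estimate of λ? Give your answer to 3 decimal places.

The Exponential(rate=λ) likelihood is ∝ λ^n e^(−λΣtᵢ). Here n = 3 and Σtᵢ = 8.1 + 2.4 + 3.5 = 14.
Posterior ∝ λ^6e^(−8λ) · λ^3e^(−14λ) = λ^9e^(−22λ), i.e. Gamma(10, 22).
Mode = (a−1)/b = 9/22 ≈ 0.409.

λ̂_MAP = 0.409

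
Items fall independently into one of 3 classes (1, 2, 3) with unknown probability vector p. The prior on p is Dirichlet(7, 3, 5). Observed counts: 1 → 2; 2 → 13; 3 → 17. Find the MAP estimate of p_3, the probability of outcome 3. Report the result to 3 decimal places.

MAP estimate: 0.477

The posterior is Dirichlet(αᵢ + nᵢ) = Dirichlet(9, 16, 22).
For a Dirichlet(a₁,…,a_K) with all aᵢ > 1, the mode has j-th component (aⱼ − 1)/(Σaᵢ − K).
Here Σaᵢ = 47 and K = 3, so p_3 = (22 − 1)/(47 − 3) = 21/44 ≈ 0.477.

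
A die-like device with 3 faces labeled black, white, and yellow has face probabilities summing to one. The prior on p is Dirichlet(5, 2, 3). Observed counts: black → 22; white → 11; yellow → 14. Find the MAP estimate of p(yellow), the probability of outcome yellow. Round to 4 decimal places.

The posterior is Dirichlet(αᵢ + nᵢ) = Dirichlet(27, 13, 17).
For a Dirichlet(a₁,…,a_K) with all aᵢ > 1, the mode has j-th component (aⱼ − 1)/(Σaᵢ − K).
Here Σaᵢ = 57 and K = 3, so p(yellow) = (17 − 1)/(57 − 3) = 16/54 ≈ 0.2963.

MAP estimate of p(yellow) = 0.2963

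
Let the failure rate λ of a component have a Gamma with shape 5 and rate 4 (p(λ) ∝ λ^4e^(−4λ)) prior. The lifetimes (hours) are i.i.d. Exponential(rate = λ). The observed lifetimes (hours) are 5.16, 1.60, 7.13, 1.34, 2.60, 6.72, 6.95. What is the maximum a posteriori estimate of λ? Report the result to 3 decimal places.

The Exponential(rate=λ) likelihood is ∝ λ^n e^(−λΣtᵢ). Here n = 7 and Σtᵢ = 5.16 + 1.60 + 7.13 + 1.34 + 2.60 + 6.72 + 6.95 = 31.50.
Posterior ∝ λ^4e^(−4λ) · λ^7e^(−31.50λ) = λ^11e^(−35.50λ), i.e. Gamma(12, 35.50).
Mode = (a−1)/b = 11/35.50 ≈ 0.310.

λ̂_MAP = 0.310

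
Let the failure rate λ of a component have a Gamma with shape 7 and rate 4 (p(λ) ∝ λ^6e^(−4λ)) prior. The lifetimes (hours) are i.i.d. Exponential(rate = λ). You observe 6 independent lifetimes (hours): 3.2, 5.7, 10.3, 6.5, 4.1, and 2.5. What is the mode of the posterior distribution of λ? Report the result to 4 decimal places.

The Exponential(rate=λ) likelihood is ∝ λ^n e^(−λΣtᵢ). Here n = 6 and Σtᵢ = 3.2 + 5.7 + 10.3 + 6.5 + 4.1 + 2.5 = 32.3.
Posterior ∝ λ^6e^(−4λ) · λ^6e^(−32.3λ) = λ^12e^(−36.3λ), i.e. Gamma(13, 36.3).
Mode = (a−1)/b = 12/36.3 ≈ 0.3306.

λ̂_MAP = 0.3306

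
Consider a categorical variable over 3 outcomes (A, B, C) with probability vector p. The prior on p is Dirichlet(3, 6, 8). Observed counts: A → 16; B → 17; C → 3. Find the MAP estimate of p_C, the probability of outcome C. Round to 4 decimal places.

MAP estimate of p_C = 0.2000

The posterior is Dirichlet(αᵢ + nᵢ) = Dirichlet(19, 23, 11).
For a Dirichlet(a₁,…,a_K) with all aᵢ > 1, the mode has j-th component (aⱼ − 1)/(Σaᵢ − K).
Here Σaᵢ = 53 and K = 3, so p_C = (11 − 1)/(53 − 3) = 10/50 ≈ 0.2000.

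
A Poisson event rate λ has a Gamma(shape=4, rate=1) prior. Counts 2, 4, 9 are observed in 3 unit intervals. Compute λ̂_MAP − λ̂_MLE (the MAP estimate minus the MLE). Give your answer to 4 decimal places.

Σxᵢ = 15. Posterior is Gamma(19, 4); MAP = (19−1)/4 = 18/4 ≈ 4.50000.
MLE = x̄ = 15/3 ≈ 5.00000.
Difference = 18/4 − 15/3 = -1/2 ≈ -0.5000.

MAP − MLE = -0.5000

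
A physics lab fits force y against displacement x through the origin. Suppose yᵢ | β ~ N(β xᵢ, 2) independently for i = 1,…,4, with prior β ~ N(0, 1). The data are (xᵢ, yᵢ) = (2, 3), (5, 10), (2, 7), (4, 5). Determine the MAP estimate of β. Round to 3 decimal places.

β̂_MAP = 1.765

log p(β | y) = −Σ(yᵢ − βxᵢ)²/(2·2) − β²/(2·1) + const.
Setting the derivative to zero: Σxᵢ(yᵢ − βxᵢ)/2 − β/1 = 0, so β = Σxᵢyᵢ / (Σxᵢ² + σ²/τ²).
Σxᵢyᵢ = 2·3 + 5·10 + 2·7 + 4·5 = 90; Σxᵢ² = 49; σ²/τ² = 2.
β̂_MAP = 90 / (49 + 2) = 90/51 ≈ 1.765.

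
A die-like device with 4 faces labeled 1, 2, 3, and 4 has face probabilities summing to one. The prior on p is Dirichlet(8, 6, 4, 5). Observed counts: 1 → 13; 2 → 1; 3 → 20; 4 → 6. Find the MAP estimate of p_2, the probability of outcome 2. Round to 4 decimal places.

The posterior is Dirichlet(αᵢ + nᵢ) = Dirichlet(21, 7, 24, 11).
For a Dirichlet(a₁,…,a_K) with all aᵢ > 1, the mode has j-th component (aⱼ − 1)/(Σaᵢ − K).
Here Σaᵢ = 63 and K = 4, so p_2 = (7 − 1)/(63 − 4) = 6/59 ≈ 0.1017.

MAP estimate: 0.1017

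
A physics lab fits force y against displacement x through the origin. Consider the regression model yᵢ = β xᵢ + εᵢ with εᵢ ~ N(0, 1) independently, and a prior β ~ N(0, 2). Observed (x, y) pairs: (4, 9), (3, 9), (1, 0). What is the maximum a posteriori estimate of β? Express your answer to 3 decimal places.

β̂_MAP = 2.377

log p(β | y) = −Σ(yᵢ − βxᵢ)²/(2·1) − β²/(2·2) + const.
Setting the derivative to zero: Σxᵢ(yᵢ − βxᵢ)/1 − β/2 = 0, so β = Σxᵢyᵢ / (Σxᵢ² + σ²/τ²).
Σxᵢyᵢ = 4·9 + 3·9 + 1·0 = 63; Σxᵢ² = 26; σ²/τ² = 0.5.
β̂_MAP = 63 / (26 + 0.5) = 63/26.5 ≈ 2.377.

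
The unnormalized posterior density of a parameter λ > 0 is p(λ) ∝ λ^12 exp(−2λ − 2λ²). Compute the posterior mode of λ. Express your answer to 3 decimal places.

ℓ'(λ) = 12/λ − 2 − 4λ. Setting this to zero and multiplying by λ: 4λ² + 2λ − 12 = 0.
λ = (−2 + √(2² + 4·4·12)) / (2·4) = (−2 + √196) / 8 = (−2 + 14)/8 = 3/2.
ℓ''(λ) = −12/λ² − 4 < 0, confirming a maximum.

λ̂_MAP = 1.500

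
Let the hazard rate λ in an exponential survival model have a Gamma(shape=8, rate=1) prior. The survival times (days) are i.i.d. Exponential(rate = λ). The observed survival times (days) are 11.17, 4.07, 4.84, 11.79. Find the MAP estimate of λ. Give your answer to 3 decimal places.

The Exponential(rate=λ) likelihood is ∝ λ^n e^(−λΣtᵢ). Here n = 4 and Σtᵢ = 11.17 + 4.07 + 4.84 + 11.79 = 31.87.
Posterior ∝ λ^7e^(−1λ) · λ^4e^(−31.87λ) = λ^11e^(−32.87λ), i.e. Gamma(12, 32.87).
Mode = (a−1)/b = 11/32.87 ≈ 0.335.

λ̂_MAP = 0.335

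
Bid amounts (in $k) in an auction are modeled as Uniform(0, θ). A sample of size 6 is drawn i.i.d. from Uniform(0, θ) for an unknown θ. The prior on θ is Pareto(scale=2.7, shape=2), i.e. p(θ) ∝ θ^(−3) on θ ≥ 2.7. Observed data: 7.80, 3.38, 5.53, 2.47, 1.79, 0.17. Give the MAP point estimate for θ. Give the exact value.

The Uniform(0, θ) likelihood is θ^(−n) for θ ≥ max(xᵢ), zero otherwise. Here max(xᵢ) = 7.80.
Posterior ∝ θ^(−3) · θ^(−6) = θ^(−9) on θ ≥ max(2.7, 7.80) = 7.80.
This density is strictly decreasing in θ, so the posterior mode lies at the lower boundary of the support.

θ̂_MAP = 7.80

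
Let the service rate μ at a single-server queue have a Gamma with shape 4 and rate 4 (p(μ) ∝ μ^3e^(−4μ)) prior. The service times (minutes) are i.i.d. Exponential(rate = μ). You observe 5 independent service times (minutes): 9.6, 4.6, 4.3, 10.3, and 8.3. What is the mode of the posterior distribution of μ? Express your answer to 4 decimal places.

μ̂_MAP = 0.1946

The Exponential(rate=μ) likelihood is ∝ μ^n e^(−μΣtᵢ). Here n = 5 and Σtᵢ = 9.6 + 4.6 + 4.3 + 10.3 + 8.3 = 37.1.
Posterior ∝ μ^3e^(−4μ) · μ^5e^(−37.1μ) = μ^8e^(−41.1μ), i.e. Gamma(9, 41.1).
Mode = (a−1)/b = 8/41.1 ≈ 0.1946.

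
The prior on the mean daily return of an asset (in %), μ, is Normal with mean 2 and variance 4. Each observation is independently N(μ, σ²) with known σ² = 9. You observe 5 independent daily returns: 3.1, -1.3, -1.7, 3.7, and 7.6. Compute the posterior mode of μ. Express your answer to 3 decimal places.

μ̂_MAP = 2.193

n = 5; x̄ = (3.1 + (-1.3) + (-1.7) + 3.7 + 7.6)/5 = 11.4/5 = 2.28.
For a Normal prior and Normal likelihood with known variance, the posterior is Normal; its mode equals its mean, the precision-weighted average.
Prior precision 1/σ₀² = 1/4 = 0.25; data precision n/σ² = 5/9.
μ̂ = (0.25·2 + (5/9)·2.28) / (0.25 + 5/9) = (53/30)/(29/36) = 318/145 ≈ 2.193.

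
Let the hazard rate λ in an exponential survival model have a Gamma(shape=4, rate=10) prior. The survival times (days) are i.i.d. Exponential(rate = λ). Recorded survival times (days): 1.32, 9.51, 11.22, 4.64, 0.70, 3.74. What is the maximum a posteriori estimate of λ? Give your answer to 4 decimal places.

λ̂_MAP = 0.2188

The Exponential(rate=λ) likelihood is ∝ λ^n e^(−λΣtᵢ). Here n = 6 and Σtᵢ = 1.32 + 9.51 + 11.22 + 4.64 + 0.70 + 3.74 = 31.13.
Posterior ∝ λ^3e^(−10λ) · λ^6e^(−31.13λ) = λ^9e^(−41.13λ), i.e. Gamma(10, 41.13).
Mode = (a−1)/b = 9/41.13 ≈ 0.2188.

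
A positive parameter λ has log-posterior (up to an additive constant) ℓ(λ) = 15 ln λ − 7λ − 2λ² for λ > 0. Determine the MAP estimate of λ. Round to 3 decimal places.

ℓ'(λ) = 15/λ − 7 − 4λ. Setting this to zero and multiplying by λ: 4λ² + 7λ − 15 = 0.
λ = (−7 + √(7² + 4·4·15)) / (2·4) = (−7 + √289) / 8 = (−7 + 17)/8 = 5/4.
ℓ''(λ) = −15/λ² − 4 < 0, confirming a maximum.

λ̂_MAP = 1.250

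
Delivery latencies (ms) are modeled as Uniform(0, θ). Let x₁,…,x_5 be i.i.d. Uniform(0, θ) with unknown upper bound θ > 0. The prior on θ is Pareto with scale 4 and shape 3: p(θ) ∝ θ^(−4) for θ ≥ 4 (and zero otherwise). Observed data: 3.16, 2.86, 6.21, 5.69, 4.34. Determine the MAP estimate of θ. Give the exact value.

θ̂_MAP = 6.21

The Uniform(0, θ) likelihood is θ^(−n) for θ ≥ max(xᵢ), zero otherwise. Here max(xᵢ) = 6.21.
Posterior ∝ θ^(−4) · θ^(−5) = θ^(−9) on θ ≥ max(4, 6.21) = 6.21.
This density is strictly decreasing in θ, so the posterior mode lies at the lower boundary of the support.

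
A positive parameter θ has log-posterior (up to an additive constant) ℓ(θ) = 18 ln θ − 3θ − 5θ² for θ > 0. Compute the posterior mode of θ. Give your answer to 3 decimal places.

θ̂_MAP = 1.200

ℓ'(θ) = 18/θ − 3 − 10θ. Setting this to zero and multiplying by θ: 10θ² + 3θ − 18 = 0.
θ = (−3 + √(3² + 4·10·18)) / (2·10) = (−3 + √729) / 20 = (−3 + 27)/20 = 6/5.
ℓ''(θ) = −18/θ² − 10 < 0, confirming a maximum.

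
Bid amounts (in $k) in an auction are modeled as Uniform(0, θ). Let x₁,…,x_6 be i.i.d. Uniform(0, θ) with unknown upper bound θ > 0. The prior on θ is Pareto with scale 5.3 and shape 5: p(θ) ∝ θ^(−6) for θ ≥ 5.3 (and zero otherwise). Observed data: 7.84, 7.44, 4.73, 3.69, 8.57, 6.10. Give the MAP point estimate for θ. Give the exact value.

The Uniform(0, θ) likelihood is θ^(−n) for θ ≥ max(xᵢ), zero otherwise. Here max(xᵢ) = 8.57.
Posterior ∝ θ^(−6) · θ^(−6) = θ^(−12) on θ ≥ max(5.3, 8.57) = 8.57.
This density is strictly decreasing in θ, so the posterior mode lies at the lower boundary of the support.

θ̂_MAP = 8.57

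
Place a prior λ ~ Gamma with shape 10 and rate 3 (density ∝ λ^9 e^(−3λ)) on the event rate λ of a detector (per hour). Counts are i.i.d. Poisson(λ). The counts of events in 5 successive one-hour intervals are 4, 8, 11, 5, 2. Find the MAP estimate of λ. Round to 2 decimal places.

λ̂_MAP = 4.88

Σxᵢ = 4+8+11+5+2 = 30, with n = 5.
Posterior ∝ λ^9e^(−3λ) · λ^30e^(−5λ) = λ^39e^(−8λ), i.e. Gamma(shape=40, rate=8).
The mode of a Gamma(a, b) with a ≥ 1 (shape–rate) is (a−1)/b = 39/8 ≈ 4.88.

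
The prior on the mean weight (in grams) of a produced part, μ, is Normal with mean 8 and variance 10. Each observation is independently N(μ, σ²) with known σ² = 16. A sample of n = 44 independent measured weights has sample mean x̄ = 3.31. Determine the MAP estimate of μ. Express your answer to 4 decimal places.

n = 44, x̄ = 3.31.
For a Normal prior and Normal likelihood with known variance, the posterior is Normal; its mode equals its mean, the precision-weighted average.
Prior precision 1/σ₀² = 1/10 = 0.1; data precision n/σ² = 44/16 = 2.75.
μ̂ = (0.1·8 + 2.75·3.31) / (0.1 + 2.75) = 9.9025/2.85 = 3961/1140 ≈ 3.4746.

μ̂_MAP = 3.4746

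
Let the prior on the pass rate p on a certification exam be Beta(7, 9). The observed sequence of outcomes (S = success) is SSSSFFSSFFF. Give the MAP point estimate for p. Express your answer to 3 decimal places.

p̂_MAP = 0.480

Prior: Beta(7, 9).
Data: 6 successes in 11 trials (from the sequence). The binomial likelihood contributes p^6(1−p)^5, so the posterior is Beta(7+6, 9+5) = Beta(13, 14).
For Beta(a, b) with a, b > 1 the mode is (a−1)/(a+b−2) = 12/25 ≈ 0.480.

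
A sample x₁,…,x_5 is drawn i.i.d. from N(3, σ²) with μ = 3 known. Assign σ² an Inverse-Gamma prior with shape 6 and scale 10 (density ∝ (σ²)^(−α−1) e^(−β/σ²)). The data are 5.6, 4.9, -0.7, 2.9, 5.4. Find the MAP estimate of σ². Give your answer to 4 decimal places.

σ̂²_MAP = 2.6226

Sum of squared deviations about the known mean: SS = (5.6−3)² + (4.9−3)² + (-0.7−3)² + (2.9−3)² + (5.4−3)² = 29.83.
The Normal likelihood contributes (σ²)^(−n/2) exp(−SS/(2σ²)), so the posterior is Inverse-Gamma(α + n/2, β + SS/2) = Inverse-Gamma(8.5, 24.915).
The mode of Inverse-Gamma(a, b) is b/(a+1) = 24.915/9.5 ≈ 2.6226.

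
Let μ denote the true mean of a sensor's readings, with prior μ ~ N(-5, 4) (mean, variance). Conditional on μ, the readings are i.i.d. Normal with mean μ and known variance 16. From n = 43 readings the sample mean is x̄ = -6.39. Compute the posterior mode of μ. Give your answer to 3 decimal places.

n = 43, x̄ = -6.39.
For a Normal prior and Normal likelihood with known variance, the posterior is Normal; its mode equals its mean, the precision-weighted average.
Prior precision 1/σ₀² = 1/4 = 0.25; data precision n/σ² = 43/16 = 2.6875.
μ̂ = (0.25·(-5) + 2.6875·(-6.39)) / (0.25 + 2.6875) = (-18.423125)/2.9375 = -29477/4700 ≈ -6.272.

μ̂_MAP = -6.272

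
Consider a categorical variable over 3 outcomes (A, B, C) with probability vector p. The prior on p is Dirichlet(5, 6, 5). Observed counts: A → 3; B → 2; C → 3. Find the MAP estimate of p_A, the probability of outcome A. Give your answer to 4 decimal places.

The posterior is Dirichlet(αᵢ + nᵢ) = Dirichlet(8, 8, 8).
For a Dirichlet(a₁,…,a_K) with all aᵢ > 1, the mode has j-th component (aⱼ − 1)/(Σaᵢ − K).
Here Σaᵢ = 24 and K = 3, so p_A = (8 − 1)/(24 − 3) = 7/21 ≈ 0.3333.

MAP estimate of p_A = 0.3333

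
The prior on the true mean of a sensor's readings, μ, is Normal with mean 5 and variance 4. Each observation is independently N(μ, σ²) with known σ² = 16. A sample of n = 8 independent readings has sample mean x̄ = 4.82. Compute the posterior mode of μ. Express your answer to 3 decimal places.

n = 8, x̄ = 4.82.
For a Normal prior and Normal likelihood with known variance, the posterior is Normal; its mode equals its mean, the precision-weighted average.
Prior precision 1/σ₀² = 1/4 = 0.25; data precision n/σ² = 8/16 = 0.5.
μ̂ = (0.25·5 + 0.5·4.82) / (0.25 + 0.5) = 3.66/0.75 = 4.880.

μ̂_MAP = 4.880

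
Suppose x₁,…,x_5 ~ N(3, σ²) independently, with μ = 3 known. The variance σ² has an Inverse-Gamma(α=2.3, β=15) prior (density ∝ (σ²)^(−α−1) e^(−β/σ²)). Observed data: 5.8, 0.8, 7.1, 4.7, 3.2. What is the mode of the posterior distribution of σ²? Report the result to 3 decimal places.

σ̂²_MAP = 5.381

Sum of squared deviations about the known mean: SS = (5.8−3)² + (0.8−3)² + (7.1−3)² + (4.7−3)² + (3.2−3)² = 32.42.
The Normal likelihood contributes (σ²)^(−n/2) exp(−SS/(2σ²)), so the posterior is Inverse-Gamma(α + n/2, β + SS/2) = Inverse-Gamma(4.8, 31.21).
The mode of Inverse-Gamma(a, b) is b/(a+1) = 31.21/5.8 ≈ 5.381.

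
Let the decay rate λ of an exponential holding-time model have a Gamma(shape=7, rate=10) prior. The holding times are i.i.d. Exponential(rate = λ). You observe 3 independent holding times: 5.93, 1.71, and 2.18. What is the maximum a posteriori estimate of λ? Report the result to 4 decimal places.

λ̂_MAP = 0.4541

The Exponential(rate=λ) likelihood is ∝ λ^n e^(−λΣtᵢ). Here n = 3 and Σtᵢ = 5.93 + 1.71 + 2.18 = 9.82.
Posterior ∝ λ^6e^(−10λ) · λ^3e^(−9.82λ) = λ^9e^(−19.82λ), i.e. Gamma(10, 19.82).
Mode = (a−1)/b = 9/19.82 ≈ 0.4541.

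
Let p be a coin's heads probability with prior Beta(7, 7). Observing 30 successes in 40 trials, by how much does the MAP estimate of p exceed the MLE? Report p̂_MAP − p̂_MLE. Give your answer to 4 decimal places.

Posterior is Beta(37, 17); MAP = (37−1)/(54−2) = 36/52 ≈ 0.69231.
MLE ignores the prior: p̂_MLE = k/n = 30/40 ≈ 0.75000.
Difference = 36/52 − 30/40 = -3/52 ≈ -0.0577.

MAP − MLE = -0.0577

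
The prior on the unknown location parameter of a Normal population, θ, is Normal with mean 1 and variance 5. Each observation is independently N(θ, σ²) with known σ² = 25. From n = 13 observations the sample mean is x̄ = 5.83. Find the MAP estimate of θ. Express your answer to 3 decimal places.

θ̂_MAP = 4.488

n = 13, x̄ = 5.83.
For a Normal prior and Normal likelihood with known variance, the posterior is Normal; its mode equals its mean, the precision-weighted average.
Prior precision 1/σ₀² = 1/5 = 0.2; data precision n/σ² = 13/25 = 0.52.
θ̂ = (0.2·1 + 0.52·5.83) / (0.2 + 0.52) = 3.2316/0.72 = 2693/600 ≈ 4.488.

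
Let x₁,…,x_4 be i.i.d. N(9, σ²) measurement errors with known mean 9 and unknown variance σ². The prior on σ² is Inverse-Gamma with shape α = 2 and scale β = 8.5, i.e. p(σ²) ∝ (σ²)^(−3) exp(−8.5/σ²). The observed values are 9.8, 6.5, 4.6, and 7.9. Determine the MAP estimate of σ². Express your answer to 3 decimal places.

σ̂²_MAP = 4.446

Sum of squared deviations about the known mean: SS = (9.8−9)² + (6.5−9)² + (4.6−9)² + (7.9−9)² = 27.46.
The Normal likelihood contributes (σ²)^(−n/2) exp(−SS/(2σ²)), so the posterior is Inverse-Gamma(α + n/2, β + SS/2) = Inverse-Gamma(4, 22.23).
The mode of Inverse-Gamma(a, b) is b/(a+1) = 22.23/5 ≈ 4.446.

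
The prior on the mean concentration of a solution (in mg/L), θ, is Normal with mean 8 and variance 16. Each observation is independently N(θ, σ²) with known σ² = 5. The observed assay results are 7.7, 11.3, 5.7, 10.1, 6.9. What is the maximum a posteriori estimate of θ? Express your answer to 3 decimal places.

θ̂_MAP = 8.320

n = 5; x̄ = (7.7 + 11.3 + 5.7 + 10.1 + 6.9)/5 = 41.7/5 = 8.34.
For a Normal prior and Normal likelihood with known variance, the posterior is Normal; its mode equals its mean, the precision-weighted average.
Prior precision 1/σ₀² = 1/16 = 0.0625; data precision n/σ² = 5/5 = 1.
θ̂ = (0.0625·8 + 1·8.34) / (0.0625 + 1) = 8.84/1.0625 = 8.320.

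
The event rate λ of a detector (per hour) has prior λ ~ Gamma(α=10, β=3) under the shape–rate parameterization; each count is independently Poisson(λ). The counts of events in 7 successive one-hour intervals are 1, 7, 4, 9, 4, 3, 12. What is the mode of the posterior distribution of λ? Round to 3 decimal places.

Σxᵢ = 1+7+4+9+4+3+12 = 40, with n = 7.
Posterior ∝ λ^9e^(−3λ) · λ^40e^(−7λ) = λ^49e^(−10λ), i.e. Gamma(shape=50, rate=10).
The mode of a Gamma(a, b) with a ≥ 1 (shape–rate) is (a−1)/b = 49/10 ≈ 4.900.

λ̂_MAP = 4.900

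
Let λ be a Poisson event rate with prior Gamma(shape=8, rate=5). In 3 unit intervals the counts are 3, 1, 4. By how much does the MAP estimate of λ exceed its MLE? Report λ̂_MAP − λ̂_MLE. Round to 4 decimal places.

Σxᵢ = 8. Posterior is Gamma(16, 8); MAP = (16−1)/8 = 15/8 ≈ 1.87500.
MLE = x̄ = 8/3 ≈ 2.66667.
Difference = 15/8 − 8/3 = -19/24 ≈ -0.7917.

MAP − MLE = -0.7917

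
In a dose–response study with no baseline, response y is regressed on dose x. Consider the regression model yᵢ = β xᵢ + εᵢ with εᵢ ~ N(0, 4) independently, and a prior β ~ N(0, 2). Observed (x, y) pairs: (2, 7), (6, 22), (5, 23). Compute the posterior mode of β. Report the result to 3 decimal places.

β̂_MAP = 3.896

log p(β | y) = −Σ(yᵢ − βxᵢ)²/(2·4) − β²/(2·2) + const.
Setting the derivative to zero: Σxᵢ(yᵢ − βxᵢ)/4 − β/2 = 0, so β = Σxᵢyᵢ / (Σxᵢ² + σ²/τ²).
Σxᵢyᵢ = 2·7 + 6·22 + 5·23 = 261; Σxᵢ² = 65; σ²/τ² = 2.
β̂_MAP = 261 / (65 + 2) = 261/67 ≈ 3.896.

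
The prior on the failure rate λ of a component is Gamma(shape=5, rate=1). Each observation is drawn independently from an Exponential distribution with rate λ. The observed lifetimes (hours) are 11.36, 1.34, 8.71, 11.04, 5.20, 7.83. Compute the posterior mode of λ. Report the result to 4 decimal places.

The Exponential(rate=λ) likelihood is ∝ λ^n e^(−λΣtᵢ). Here n = 6 and Σtᵢ = 11.36 + 1.34 + 8.71 + 11.04 + 5.20 + 7.83 = 45.48.
Posterior ∝ λ^4e^(−1λ) · λ^6e^(−45.48λ) = λ^10e^(−46.48λ), i.e. Gamma(11, 46.48).
Mode = (a−1)/b = 10/46.48 ≈ 0.2151.

λ̂_MAP = 0.2151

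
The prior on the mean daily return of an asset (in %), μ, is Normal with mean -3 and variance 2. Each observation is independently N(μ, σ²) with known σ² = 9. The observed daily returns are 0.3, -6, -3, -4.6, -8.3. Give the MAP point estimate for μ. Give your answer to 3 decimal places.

μ̂_MAP = -3.695

n = 5; x̄ = (0.3 + (-6) + (-3) + (-4.6) + (-8.3))/5 = -21.6/5 = -4.32.
For a Normal prior and Normal likelihood with known variance, the posterior is Normal; its mode equals its mean, the precision-weighted average.
Prior precision 1/σ₀² = 1/2 = 0.5; data precision n/σ² = 5/9.
μ̂ = (0.5·(-3) + (5/9)·(-4.32)) / (0.5 + 5/9) = (-3.9)/(19/18) = -351/95 ≈ -3.695.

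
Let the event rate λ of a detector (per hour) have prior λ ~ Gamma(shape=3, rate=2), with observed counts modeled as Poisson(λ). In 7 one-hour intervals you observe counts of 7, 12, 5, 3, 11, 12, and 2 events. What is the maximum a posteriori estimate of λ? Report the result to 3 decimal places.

Σxᵢ = 7+12+5+3+11+12+2 = 52, with n = 7.
Posterior ∝ λ^2e^(−2λ) · λ^52e^(−7λ) = λ^54e^(−9λ), i.e. Gamma(shape=55, rate=9).
The mode of a Gamma(a, b) with a ≥ 1 (shape–rate) is (a−1)/b = 54/9 ≈ 6.000.

λ̂_MAP = 6.000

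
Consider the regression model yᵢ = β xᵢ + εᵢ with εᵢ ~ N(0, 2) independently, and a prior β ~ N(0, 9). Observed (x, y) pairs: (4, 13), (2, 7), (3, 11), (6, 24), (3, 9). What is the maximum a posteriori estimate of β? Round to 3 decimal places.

β̂_MAP = 3.638

log p(β | y) = −Σ(yᵢ − βxᵢ)²/(2·2) − β²/(2·9) + const.
Setting the derivative to zero: Σxᵢ(yᵢ − βxᵢ)/2 − β/9 = 0, so β = Σxᵢyᵢ / (Σxᵢ² + σ²/τ²).
Σxᵢyᵢ = 4·13 + 2·7 + 3·11 + 6·24 + 3·9 = 270; Σxᵢ² = 74; σ²/τ² = 2/9.
β̂_MAP = 270 / (74 + 2/9) = 270/(668/9) = 1215/334 ≈ 3.638.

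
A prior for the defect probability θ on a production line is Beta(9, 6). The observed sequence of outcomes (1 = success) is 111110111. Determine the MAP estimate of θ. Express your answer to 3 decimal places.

θ̂_MAP = 0.727

Prior: Beta(9, 6).
Data: 8 successes in 9 trials (from the sequence). The binomial likelihood contributes θ^8(1−θ)^1, so the posterior is Beta(9+8, 6+1) = Beta(17, 7).
For Beta(a, b) with a, b > 1 the mode is (a−1)/(a+b−2) = 16/22 ≈ 0.727.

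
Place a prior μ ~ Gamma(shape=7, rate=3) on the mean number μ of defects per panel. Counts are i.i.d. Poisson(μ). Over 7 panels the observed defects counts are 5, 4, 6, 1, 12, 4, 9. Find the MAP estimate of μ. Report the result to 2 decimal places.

μ̂_MAP = 4.70

Σxᵢ = 5+4+6+1+12+4+9 = 41, with n = 7.
Posterior ∝ μ^6e^(−3μ) · μ^41e^(−7μ) = μ^47e^(−10μ), i.e. Gamma(shape=48, rate=10).
The mode of a Gamma(a, b) with a ≥ 1 (shape–rate) is (a−1)/b = 47/10 ≈ 4.70.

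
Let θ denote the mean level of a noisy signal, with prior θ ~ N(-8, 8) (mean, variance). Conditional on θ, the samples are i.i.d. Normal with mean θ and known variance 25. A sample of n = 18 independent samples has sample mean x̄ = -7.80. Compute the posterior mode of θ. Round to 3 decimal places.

θ̂_MAP = -7.830

n = 18, x̄ = -7.80.
For a Normal prior and Normal likelihood with known variance, the posterior is Normal; its mode equals its mean, the precision-weighted average.
Prior precision 1/σ₀² = 1/8 = 0.125; data precision n/σ² = 18/25 = 0.72.
θ̂ = (0.125·(-8) + 0.72·(-7.8)) / (0.125 + 0.72) = (-6.616)/0.845 = -6616/845 ≈ -7.830.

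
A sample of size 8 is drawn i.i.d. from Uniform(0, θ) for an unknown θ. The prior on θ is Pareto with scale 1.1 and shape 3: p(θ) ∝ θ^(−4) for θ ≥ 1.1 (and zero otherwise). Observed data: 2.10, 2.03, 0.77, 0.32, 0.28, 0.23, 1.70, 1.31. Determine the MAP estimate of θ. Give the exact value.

θ̂_MAP = 2.10

The Uniform(0, θ) likelihood is θ^(−n) for θ ≥ max(xᵢ), zero otherwise. Here max(xᵢ) = 2.10.
Posterior ∝ θ^(−4) · θ^(−8) = θ^(−12) on θ ≥ max(1.1, 2.10) = 2.10.
This density is strictly decreasing in θ, so the posterior mode lies at the lower boundary of the support.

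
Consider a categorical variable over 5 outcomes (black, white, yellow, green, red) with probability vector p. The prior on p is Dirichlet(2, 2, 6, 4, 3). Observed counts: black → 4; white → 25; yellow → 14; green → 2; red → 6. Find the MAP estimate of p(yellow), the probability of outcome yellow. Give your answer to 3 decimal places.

MAP estimate of p(yellow) = 0.302

The posterior is Dirichlet(αᵢ + nᵢ) = Dirichlet(6, 27, 20, 6, 9).
For a Dirichlet(a₁,…,a_K) with all aᵢ > 1, the mode has j-th component (aⱼ − 1)/(Σaᵢ − K).
Here Σaᵢ = 68 and K = 5, so p(yellow) = (20 − 1)/(68 − 5) = 19/63 ≈ 0.302.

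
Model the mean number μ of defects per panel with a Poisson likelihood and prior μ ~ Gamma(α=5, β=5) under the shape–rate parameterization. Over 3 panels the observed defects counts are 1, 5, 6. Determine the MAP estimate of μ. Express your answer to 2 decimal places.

Σxᵢ = 1+5+6 = 12, with n = 3.
Posterior ∝ μ^4e^(−5μ) · μ^12e^(−3μ) = μ^16e^(−8μ), i.e. Gamma(shape=17, rate=8).
The mode of a Gamma(a, b) with a ≥ 1 (shape–rate) is (a−1)/b = 16/8 ≈ 2.00.

μ̂_MAP = 2.00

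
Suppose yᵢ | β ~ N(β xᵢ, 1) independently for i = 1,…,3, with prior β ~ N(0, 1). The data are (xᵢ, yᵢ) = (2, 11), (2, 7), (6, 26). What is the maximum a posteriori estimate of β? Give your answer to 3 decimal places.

log p(β | y) = −Σ(yᵢ − βxᵢ)²/(2·1) − β²/(2·1) + const.
Setting the derivative to zero: Σxᵢ(yᵢ − βxᵢ)/1 − β/1 = 0, so β = Σxᵢyᵢ / (Σxᵢ² + σ²/τ²).
Σxᵢyᵢ = 2·11 + 2·7 + 6·26 = 192; Σxᵢ² = 44; σ²/τ² = 1.
β̂_MAP = 192 / (44 + 1) = 192/45 ≈ 4.267.

β̂_MAP = 4.267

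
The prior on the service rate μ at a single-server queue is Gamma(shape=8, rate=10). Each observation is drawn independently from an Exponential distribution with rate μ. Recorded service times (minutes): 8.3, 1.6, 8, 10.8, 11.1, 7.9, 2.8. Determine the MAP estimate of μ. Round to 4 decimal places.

μ̂_MAP = 0.2314

The Exponential(rate=μ) likelihood is ∝ μ^n e^(−μΣtᵢ). Here n = 7 and Σtᵢ = 8.3 + 1.6 + 8 + 10.8 + 11.1 + 7.9 + 2.8 = 50.5.
Posterior ∝ μ^7e^(−10μ) · μ^7e^(−50.5μ) = μ^14e^(−60.5μ), i.e. Gamma(15, 60.5).
Mode = (a−1)/b = 14/60.5 ≈ 0.2314.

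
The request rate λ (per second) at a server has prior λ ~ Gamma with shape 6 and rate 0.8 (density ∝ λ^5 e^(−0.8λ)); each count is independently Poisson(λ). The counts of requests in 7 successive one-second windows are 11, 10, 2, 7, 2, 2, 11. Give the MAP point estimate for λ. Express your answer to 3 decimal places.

λ̂_MAP = 6.410

Σxᵢ = 11+10+2+7+2+2+11 = 45, with n = 7.
Posterior ∝ λ^5e^(−0.8λ) · λ^45e^(−7λ) = λ^50e^(−7.8λ), i.e. Gamma(shape=51, rate=7.8).
The mode of a Gamma(a, b) with a ≥ 1 (shape–rate) is (a−1)/b = 50/7.8 ≈ 6.410.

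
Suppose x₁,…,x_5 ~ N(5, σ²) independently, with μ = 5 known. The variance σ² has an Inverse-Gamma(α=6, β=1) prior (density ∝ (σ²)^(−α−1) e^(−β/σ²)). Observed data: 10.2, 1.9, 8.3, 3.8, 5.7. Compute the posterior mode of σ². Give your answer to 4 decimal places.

Sum of squared deviations about the known mean: SS = (10.2−5)² + (1.9−5)² + (8.3−5)² + (3.8−5)² + (5.7−5)² = 49.47.
The Normal likelihood contributes (σ²)^(−n/2) exp(−SS/(2σ²)), so the posterior is Inverse-Gamma(α + n/2, β + SS/2) = Inverse-Gamma(8.5, 25.735).
The mode of Inverse-Gamma(a, b) is b/(a+1) = 25.735/9.5 ≈ 2.7089.

σ̂²_MAP = 2.7089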